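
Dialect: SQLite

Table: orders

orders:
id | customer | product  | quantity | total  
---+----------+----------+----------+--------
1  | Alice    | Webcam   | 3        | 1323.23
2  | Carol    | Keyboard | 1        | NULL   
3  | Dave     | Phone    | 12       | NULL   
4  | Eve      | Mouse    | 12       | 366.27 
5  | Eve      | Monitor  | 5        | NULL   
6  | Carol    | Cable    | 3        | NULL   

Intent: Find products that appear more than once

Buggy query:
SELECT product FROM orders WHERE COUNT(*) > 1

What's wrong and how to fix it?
Bug: COUNT(*) is an aggregate and cannot be used in WHERE

Fix: Group first, then use HAVING for the count condition

Corrected query:
SELECT product FROM orders GROUP BY product HAVING COUNT(*) > 1

Result:
(no rows)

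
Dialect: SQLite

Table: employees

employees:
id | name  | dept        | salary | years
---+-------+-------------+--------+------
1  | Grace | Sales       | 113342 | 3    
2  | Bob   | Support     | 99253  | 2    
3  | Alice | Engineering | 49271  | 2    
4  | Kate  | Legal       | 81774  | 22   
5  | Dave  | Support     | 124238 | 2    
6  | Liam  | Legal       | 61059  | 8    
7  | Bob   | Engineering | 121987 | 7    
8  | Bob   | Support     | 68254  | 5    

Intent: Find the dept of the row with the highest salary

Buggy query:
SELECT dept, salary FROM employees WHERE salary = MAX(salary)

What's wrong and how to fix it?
Bug: MAX(salary) is an aggregate and cannot be used directly in WHERE

Fix: Wrap MAX in a scalar subquery so WHERE compares against a single value

Corrected query:
SELECT dept, salary FROM employees WHERE salary = (SELECT MAX(salary) FROM employees)

Result:
dept    | salary
--------+-------
Support | 124238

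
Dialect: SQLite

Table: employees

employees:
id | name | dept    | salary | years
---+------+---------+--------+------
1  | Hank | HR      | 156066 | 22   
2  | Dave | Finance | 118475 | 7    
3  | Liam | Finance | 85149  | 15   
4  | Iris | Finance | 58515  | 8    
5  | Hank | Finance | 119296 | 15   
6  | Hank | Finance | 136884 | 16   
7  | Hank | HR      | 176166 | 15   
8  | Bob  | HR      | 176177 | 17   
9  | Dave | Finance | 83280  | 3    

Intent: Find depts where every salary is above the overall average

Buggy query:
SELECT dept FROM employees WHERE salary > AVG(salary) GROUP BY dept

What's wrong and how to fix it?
Bug: WHERE evaluates per row before aggregation, so AVG() is unavailable

Fix: Compute the overall average in a scalar subquery and compare each group's MIN against it in HAVING

Corrected query:
SELECT dept FROM employees GROUP BY dept HAVING MIN(salary) > (SELECT AVG(salary) FROM employees)

Result:
dept
----
HR  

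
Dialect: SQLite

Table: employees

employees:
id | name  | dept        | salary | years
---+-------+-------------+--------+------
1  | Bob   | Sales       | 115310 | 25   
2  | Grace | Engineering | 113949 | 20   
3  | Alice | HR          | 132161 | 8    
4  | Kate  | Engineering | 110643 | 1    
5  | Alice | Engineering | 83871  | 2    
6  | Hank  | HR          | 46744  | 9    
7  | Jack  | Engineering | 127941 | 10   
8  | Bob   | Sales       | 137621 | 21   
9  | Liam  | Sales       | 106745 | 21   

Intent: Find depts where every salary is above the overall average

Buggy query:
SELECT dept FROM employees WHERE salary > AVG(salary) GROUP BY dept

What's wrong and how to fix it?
Bug: WHERE evaluates per row before aggregation, so AVG() is unavailable

Fix: Use a subquery for AVG and a HAVING MIN(...) filter so the condition holds for every row in the group

Corrected query:
SELECT dept FROM employees GROUP BY dept HAVING MIN(salary) > (SELECT AVG(salary) FROM employees)

Result:
(no rows)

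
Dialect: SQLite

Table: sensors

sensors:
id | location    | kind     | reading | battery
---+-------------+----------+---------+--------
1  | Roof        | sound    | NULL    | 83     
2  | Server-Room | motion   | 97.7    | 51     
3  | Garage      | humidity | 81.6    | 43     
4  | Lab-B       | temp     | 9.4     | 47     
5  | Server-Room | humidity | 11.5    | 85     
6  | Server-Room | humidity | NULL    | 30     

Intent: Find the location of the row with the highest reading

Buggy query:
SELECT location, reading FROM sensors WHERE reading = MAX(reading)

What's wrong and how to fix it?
Bug: MAX(reading) is an aggregate and cannot be used directly in WHERE

Fix: Wrap MAX in a scalar subquery so WHERE compares against a single value

Corrected query:
SELECT location, reading FROM sensors WHERE reading = (SELECT MAX(reading) FROM sensors)

Result:
location    | reading
------------+--------
Server-Room | 97.7   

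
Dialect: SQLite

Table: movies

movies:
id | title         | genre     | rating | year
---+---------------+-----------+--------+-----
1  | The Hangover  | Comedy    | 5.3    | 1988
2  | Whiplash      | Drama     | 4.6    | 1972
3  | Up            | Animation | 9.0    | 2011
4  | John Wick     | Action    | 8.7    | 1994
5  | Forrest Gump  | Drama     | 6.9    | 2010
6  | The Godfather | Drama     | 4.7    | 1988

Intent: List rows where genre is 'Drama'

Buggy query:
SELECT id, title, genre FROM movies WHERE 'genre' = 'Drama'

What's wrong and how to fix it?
Bug: Single quotes denote string literals in SQL; the column name is being compared as a constant string

Fix: Remove the quotes around the column name (or use double quotes for an identifier)

Corrected query:
SELECT id, title, genre FROM movies WHERE genre = 'Drama'

Result:
id | title         | genre
---+---------------+------
2  | Whiplash      | Drama
5  | Forrest Gump  | Drama
6  | The Godfather | Drama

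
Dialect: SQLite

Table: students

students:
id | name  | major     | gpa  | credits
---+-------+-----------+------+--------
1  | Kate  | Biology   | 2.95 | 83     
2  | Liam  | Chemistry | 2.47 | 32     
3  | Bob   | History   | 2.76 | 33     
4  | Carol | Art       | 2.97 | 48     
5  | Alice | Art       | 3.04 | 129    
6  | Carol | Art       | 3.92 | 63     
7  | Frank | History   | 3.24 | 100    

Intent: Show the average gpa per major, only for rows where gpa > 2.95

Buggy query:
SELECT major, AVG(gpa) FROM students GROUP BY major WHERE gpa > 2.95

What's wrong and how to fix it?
Bug: WHERE cannot follow GROUP BY

Fix: Place WHERE between FROM and GROUP BY

Corrected query:
SELECT major, AVG(gpa) FROM students WHERE gpa > 2.95 GROUP BY major

Result:
major   | AVG(gpa)
--------+---------
Art     | 3.31    
History | 3.24    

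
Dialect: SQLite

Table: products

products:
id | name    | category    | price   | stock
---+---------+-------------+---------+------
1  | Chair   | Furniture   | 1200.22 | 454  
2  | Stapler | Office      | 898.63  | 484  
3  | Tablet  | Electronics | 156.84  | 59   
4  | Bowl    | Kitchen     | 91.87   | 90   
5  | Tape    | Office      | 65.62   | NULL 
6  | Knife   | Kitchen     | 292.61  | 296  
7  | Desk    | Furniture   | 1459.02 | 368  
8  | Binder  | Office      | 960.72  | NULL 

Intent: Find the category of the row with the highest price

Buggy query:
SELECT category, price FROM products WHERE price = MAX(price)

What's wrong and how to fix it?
Bug: WHERE is evaluated per row; an aggregate over the whole table isn't defined there

Fix: Wrap MAX in a scalar subquery so WHERE compares against a single value

Corrected query:
SELECT category, price FROM products WHERE price = (SELECT MAX(price) FROM products)

Result:
category  | price  
----------+--------
Furniture | 1459.02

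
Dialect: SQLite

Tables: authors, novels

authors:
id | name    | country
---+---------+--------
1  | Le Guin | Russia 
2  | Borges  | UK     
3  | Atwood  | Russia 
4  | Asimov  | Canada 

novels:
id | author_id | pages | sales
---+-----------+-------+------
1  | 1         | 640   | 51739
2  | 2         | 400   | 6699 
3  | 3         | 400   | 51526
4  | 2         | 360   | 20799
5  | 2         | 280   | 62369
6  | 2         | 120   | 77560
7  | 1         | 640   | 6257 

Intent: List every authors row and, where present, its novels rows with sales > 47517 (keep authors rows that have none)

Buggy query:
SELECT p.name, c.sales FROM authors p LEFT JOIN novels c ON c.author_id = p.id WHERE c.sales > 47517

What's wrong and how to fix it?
Bug: A WHERE condition on the right-hand table after LEFT JOIN drops unmatched parents

Fix: Move the right-table condition into the ON clause so unmatched parents are kept

Corrected query:
SELECT p.name, c.sales FROM authors p LEFT JOIN novels c ON c.author_id = p.id AND c.sales > 47517

Result:
name    | sales
--------+------
Le Guin | 51739
Borges  | 62369
Borges  | 77560
Atwood  | 51526
Asimov  | NULL 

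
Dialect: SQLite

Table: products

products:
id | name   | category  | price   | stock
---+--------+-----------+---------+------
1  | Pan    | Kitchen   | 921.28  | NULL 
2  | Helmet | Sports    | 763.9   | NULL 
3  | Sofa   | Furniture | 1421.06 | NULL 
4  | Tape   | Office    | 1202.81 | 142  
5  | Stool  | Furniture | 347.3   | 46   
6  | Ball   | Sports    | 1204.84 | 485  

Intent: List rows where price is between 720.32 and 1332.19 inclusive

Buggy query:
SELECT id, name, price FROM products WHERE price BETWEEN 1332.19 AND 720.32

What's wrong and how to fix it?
Bug: BETWEEN expects the lower bound first; with 1332.19 AND 720.32 the range is empty

Fix: Swap the bounds so the smaller value comes first

Corrected query:
SELECT id, name, price FROM products WHERE price BETWEEN 720.32 AND 1332.19

Result:
id | name   | price  
---+--------+--------
1  | Pan    | 921.28 
2  | Helmet | 763.9  
4  | Tape   | 1202.81
6  | Ball   | 1204.84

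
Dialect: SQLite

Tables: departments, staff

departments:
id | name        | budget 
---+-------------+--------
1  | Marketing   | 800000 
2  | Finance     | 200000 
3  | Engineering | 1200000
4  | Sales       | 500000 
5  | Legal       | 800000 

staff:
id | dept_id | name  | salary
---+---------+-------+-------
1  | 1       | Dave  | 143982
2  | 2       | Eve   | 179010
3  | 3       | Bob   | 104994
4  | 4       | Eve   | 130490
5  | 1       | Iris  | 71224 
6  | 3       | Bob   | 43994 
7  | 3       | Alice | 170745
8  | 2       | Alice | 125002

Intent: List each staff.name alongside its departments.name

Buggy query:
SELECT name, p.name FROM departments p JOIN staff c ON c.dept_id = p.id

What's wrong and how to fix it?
Bug: Both tables have a 'name' column; the unqualified reference is ambiguous

Fix: Prefix ambiguous columns with the table alias

Corrected query:
SELECT c.name, p.name FROM departments p JOIN staff c ON c.dept_id = p.id

Result:
name  | name       
------+------------
Dave  | Marketing  
Eve   | Finance    
Bob   | Engineering
Eve   | Sales      
Iris  | Marketing  
Bob   | Engineering
Alice | Engineering
Alice | Finance    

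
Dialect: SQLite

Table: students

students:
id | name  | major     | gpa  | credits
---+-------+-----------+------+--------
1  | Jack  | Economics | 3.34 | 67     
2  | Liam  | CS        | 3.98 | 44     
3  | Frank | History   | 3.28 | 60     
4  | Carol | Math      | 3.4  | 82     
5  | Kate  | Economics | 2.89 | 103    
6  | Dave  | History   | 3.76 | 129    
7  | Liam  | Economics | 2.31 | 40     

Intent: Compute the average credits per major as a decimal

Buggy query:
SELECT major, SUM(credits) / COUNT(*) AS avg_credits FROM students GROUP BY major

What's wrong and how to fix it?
Bug: Both operands are integers, so '/' performs integer division and truncates

Fix: Multiply by 1.0 (or CAST to REAL) to force floating-point division

Corrected query:
SELECT major, SUM(credits) * 1.0 / COUNT(*) AS avg_credits FROM students GROUP BY major

Result:
major     | avg_credits
----------+------------
CS        | 44         
Economics | 70         
History   | 94.5       
Math      | 82         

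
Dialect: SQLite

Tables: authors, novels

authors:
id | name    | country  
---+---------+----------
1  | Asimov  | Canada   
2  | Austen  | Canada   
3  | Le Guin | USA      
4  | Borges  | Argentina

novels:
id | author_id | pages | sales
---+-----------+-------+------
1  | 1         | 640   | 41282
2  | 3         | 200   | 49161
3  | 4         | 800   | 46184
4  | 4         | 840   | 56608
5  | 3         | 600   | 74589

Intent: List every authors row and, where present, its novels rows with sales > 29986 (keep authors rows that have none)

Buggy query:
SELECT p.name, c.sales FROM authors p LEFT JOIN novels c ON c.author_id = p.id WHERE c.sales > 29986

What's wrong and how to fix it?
Bug: A WHERE condition on the right-hand table after LEFT JOIN drops unmatched parents

Fix: Put 'c.sales > 29986' in the JOIN's ON clause instead of WHERE

Corrected query:
SELECT p.name, c.sales FROM authors p LEFT JOIN novels c ON c.author_id = p.id AND c.sales > 29986

Result:
name    | sales
--------+------
Asimov  | 41282
Austen  | NULL 
Le Guin | 49161
Le Guin | 74589
Borges  | 46184
Borges  | 56608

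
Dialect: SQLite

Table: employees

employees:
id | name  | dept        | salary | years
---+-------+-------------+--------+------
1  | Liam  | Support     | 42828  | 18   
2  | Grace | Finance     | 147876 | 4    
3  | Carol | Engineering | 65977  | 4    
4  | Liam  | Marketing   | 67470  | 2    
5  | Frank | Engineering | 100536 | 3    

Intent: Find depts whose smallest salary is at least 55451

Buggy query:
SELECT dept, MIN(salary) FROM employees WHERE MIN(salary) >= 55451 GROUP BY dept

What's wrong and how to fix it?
Bug: MIN() in WHERE is a misuse of aggregate

Fix: Replace WHERE with HAVING after the GROUP BY

Corrected query:
SELECT dept, MIN(salary) FROM employees GROUP BY dept HAVING MIN(salary) >= 55451

Result:
dept        | MIN(salary)
------------+------------
Engineering | 65977      
Finance     | 147876     
Marketing   | 67470      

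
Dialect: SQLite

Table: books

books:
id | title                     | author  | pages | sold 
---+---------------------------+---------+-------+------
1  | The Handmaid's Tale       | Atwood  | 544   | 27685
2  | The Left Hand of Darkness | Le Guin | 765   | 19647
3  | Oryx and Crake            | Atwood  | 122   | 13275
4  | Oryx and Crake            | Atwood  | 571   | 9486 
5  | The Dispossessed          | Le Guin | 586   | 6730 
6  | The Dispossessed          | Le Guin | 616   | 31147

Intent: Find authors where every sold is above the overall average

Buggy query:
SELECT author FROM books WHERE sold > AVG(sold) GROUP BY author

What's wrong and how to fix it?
Bug: AVG() is an aggregate; it can't sit directly in WHERE

Fix: Use a subquery for AVG and a HAVING MIN(...) filter so the condition holds for every row in the group

Corrected query:
SELECT author FROM books GROUP BY author HAVING MIN(sold) > (SELECT AVG(sold) FROM books)

Result:
(no rows)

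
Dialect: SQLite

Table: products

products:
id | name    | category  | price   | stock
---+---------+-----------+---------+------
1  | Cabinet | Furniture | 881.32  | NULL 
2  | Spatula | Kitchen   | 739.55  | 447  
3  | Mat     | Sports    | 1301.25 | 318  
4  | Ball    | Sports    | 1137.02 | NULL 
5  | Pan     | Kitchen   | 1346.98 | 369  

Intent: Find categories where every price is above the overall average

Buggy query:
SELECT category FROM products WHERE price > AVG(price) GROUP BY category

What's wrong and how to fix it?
Bug: AVG() is an aggregate; it can't sit directly in WHERE

Fix: Use a subquery for AVG and a HAVING MIN(...) filter so the condition holds for every row in the group

Corrected query:
SELECT category FROM products GROUP BY category HAVING MIN(price) > (SELECT AVG(price) FROM products)

Result:
category
--------
Sports  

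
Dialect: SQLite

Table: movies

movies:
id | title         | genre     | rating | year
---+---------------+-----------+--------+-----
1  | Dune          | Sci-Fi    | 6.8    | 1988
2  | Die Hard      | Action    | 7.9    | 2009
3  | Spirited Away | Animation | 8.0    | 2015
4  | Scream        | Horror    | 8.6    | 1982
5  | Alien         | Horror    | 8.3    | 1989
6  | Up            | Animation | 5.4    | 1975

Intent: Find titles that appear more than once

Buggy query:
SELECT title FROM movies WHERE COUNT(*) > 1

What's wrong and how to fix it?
Bug: WHERE can't reference COUNT(*); aggregates are computed after WHERE

Fix: GROUP BY title, then filter groups with HAVING COUNT(*) > 1

Corrected query:
SELECT title FROM movies GROUP BY title HAVING COUNT(*) > 1

Result:
(no rows)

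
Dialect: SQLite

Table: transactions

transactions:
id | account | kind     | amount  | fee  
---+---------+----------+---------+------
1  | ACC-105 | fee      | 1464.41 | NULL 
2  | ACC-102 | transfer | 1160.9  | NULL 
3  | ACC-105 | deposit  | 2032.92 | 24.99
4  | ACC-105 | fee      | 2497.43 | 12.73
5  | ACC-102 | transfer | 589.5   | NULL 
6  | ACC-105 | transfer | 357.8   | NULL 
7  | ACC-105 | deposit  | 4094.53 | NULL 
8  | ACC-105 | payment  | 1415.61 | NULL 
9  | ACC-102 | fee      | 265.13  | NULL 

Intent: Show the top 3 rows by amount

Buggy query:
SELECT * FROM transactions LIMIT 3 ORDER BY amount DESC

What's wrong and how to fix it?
Bug: ORDER BY cannot follow LIMIT; LIMIT is the final clause

Fix: Swap the clauses: ORDER BY first, then LIMIT

Corrected query:
SELECT * FROM transactions ORDER BY amount DESC LIMIT 3

Result:
id | account | kind    | amount  | fee  
---+---------+---------+---------+------
7  | ACC-105 | deposit | 4094.53 | NULL 
4  | ACC-105 | fee     | 2497.43 | 12.73
3  | ACC-105 | deposit | 2032.92 | 24.99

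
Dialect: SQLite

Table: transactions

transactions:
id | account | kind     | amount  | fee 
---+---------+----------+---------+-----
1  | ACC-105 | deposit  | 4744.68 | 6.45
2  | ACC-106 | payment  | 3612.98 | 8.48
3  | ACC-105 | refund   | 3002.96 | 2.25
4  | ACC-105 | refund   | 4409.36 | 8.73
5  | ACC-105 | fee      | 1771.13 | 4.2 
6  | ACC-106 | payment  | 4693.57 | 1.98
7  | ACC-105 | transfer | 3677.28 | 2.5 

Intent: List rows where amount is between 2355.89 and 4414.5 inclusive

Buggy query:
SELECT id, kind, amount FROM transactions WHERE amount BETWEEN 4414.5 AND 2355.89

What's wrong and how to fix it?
Bug: BETWEEN expects the lower bound first; with 4414.5 AND 2355.89 the range is empty

Fix: Write BETWEEN 2355.89 AND 4414.5

Corrected query:
SELECT id, kind, amount FROM transactions WHERE amount BETWEEN 2355.89 AND 4414.5

Result:
id | kind     | amount 
---+----------+--------
2  | payment  | 3612.98
3  | refund   | 3002.96
4  | refund   | 4409.36
7  | transfer | 3677.28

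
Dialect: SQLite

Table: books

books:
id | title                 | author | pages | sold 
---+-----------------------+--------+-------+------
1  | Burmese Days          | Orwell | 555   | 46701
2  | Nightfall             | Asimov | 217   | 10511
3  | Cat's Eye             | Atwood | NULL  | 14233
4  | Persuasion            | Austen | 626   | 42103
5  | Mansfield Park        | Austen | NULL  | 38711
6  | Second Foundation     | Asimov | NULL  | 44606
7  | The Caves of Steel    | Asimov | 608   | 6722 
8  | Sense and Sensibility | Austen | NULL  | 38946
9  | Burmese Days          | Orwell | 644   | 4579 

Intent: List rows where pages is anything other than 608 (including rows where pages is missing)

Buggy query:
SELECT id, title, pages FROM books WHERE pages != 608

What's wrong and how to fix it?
Bug: 'pages != 608' is unknown when pages is NULL, so NULL rows are silently excluded

Fix: Add an explicit OR pages IS NULL to include the missing-value rows

Corrected query:
SELECT id, title, pages FROM books WHERE pages != 608 OR pages IS NULL

Result:
id | title                 | pages
---+-----------------------+------
1  | Burmese Days          | 555  
2  | Nightfall             | 217  
3  | Cat's Eye             | NULL 
4  | Persuasion            | 626  
5  | Mansfield Park        | NULL 
6  | Second Foundation     | NULL 
8  | Sense and Sensibility | NULL 
9  | Burmese Days          | 644  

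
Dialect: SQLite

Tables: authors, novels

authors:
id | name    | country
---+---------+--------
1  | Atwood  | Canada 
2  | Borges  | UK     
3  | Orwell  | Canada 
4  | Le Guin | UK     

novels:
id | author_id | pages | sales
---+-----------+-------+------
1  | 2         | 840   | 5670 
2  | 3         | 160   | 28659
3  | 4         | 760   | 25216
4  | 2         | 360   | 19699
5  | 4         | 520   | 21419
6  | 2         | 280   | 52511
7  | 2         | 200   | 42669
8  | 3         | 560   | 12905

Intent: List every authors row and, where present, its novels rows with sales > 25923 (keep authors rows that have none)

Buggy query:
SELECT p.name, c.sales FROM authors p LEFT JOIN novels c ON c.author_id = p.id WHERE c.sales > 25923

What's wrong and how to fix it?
Bug: A WHERE condition on the right-hand table after LEFT JOIN drops unmatched parents

Fix: Move the right-table condition into the ON clause so unmatched parents are kept

Corrected query:
SELECT p.name, c.sales FROM authors p LEFT JOIN novels c ON c.author_id = p.id AND c.sales > 25923

Result:
name    | sales
--------+------
Atwood  | NULL 
Borges  | 42669
Borges  | 52511
Orwell  | 28659
Le Guin | NULL 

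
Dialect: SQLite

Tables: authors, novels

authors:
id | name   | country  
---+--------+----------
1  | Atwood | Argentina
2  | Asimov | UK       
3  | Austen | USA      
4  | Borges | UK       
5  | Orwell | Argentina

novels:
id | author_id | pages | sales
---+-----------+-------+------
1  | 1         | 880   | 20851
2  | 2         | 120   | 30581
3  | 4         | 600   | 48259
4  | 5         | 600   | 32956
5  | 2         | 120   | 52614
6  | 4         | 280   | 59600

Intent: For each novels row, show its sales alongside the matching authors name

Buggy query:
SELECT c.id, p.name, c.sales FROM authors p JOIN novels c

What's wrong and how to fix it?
Bug: JOIN with no ON clause produces a cartesian product; every novels row pairs with every authors row

Fix: Specify the join condition linking the foreign key to the parent id

Corrected query:
SELECT c.id, p.name, c.sales FROM authors p JOIN novels c ON c.author_id = p.id

Result:
id | name   | sales
---+--------+------
1  | Atwood | 20851
2  | Asimov | 30581
3  | Borges | 48259
4  | Orwell | 32956
5  | Asimov | 52614
6  | Borges | 59600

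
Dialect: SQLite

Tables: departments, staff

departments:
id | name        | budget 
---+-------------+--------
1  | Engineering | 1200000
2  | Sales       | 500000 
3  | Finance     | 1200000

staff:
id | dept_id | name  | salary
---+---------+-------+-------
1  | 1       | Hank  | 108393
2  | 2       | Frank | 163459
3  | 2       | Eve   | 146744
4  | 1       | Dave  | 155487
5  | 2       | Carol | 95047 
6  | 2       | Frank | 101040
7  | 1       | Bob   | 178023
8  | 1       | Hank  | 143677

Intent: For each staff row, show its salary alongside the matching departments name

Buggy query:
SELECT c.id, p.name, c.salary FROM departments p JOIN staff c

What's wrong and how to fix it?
Bug: Missing join condition: each staff row is matched to all departments rows instead of just its own

Fix: Specify the join condition linking the foreign key to the parent id

Corrected query:
SELECT c.id, p.name, c.salary FROM departments p JOIN staff c ON c.dept_id = p.id

Result:
id | name        | salary
---+-------------+-------
1  | Engineering | 108393
2  | Sales       | 163459
3  | Sales       | 146744
4  | Engineering | 155487
5  | Sales       | 95047 
6  | Sales       | 101040
7  | Engineering | 178023
8  | Engineering | 143677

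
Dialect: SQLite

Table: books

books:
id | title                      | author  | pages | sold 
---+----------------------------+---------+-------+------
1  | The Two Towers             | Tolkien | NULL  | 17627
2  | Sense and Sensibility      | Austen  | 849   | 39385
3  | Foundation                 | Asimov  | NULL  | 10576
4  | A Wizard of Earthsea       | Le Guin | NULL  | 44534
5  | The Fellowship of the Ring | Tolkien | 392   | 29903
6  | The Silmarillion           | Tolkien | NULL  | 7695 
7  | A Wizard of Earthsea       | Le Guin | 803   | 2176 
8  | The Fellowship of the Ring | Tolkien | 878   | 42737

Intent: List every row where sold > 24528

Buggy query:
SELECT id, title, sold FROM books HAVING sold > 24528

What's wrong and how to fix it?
Bug: This is a non-aggregate query (no GROUP BY, no aggregates), so in SQLite the HAVING clause is invalid here; a row-level condition belongs in WHERE

Fix: Use WHERE for row-level filtering

Corrected query:
SELECT id, title, sold FROM books WHERE sold > 24528

Result:
id | title                      | sold 
---+----------------------------+------
2  | Sense and Sensibility      | 39385
4  | A Wizard of Earthsea       | 44534
5  | The Fellowship of the Ring | 29903
8  | The Fellowship of the Ring | 42737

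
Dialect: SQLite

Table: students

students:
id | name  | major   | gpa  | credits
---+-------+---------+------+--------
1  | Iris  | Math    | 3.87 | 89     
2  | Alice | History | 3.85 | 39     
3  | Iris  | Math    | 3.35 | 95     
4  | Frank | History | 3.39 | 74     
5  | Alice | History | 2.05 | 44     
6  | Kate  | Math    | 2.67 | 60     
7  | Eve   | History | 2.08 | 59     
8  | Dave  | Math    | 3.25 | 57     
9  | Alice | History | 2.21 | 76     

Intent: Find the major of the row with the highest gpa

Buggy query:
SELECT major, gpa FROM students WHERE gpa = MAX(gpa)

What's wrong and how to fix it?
Bug: WHERE is evaluated per row; an aggregate over the whole table isn't defined there

Fix: Wrap MAX in a scalar subquery so WHERE compares against a single value

Corrected query:
SELECT major, gpa FROM students WHERE gpa = (SELECT MAX(gpa) FROM students)

Result:
major | gpa 
------+-----
Math  | 3.87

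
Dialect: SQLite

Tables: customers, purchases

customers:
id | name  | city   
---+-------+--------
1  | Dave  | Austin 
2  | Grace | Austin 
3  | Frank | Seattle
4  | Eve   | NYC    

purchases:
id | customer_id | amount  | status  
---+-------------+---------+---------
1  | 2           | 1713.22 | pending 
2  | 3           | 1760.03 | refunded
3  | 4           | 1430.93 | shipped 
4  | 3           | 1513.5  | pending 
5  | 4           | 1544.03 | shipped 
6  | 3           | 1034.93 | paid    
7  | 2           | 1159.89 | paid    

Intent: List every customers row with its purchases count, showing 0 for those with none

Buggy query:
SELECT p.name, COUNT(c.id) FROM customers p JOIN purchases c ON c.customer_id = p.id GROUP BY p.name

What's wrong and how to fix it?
Bug: An inner join excludes parents with zero children

Fix: Switch to LEFT JOIN to retain unmatched parent rows

Corrected query:
SELECT p.name, COUNT(c.id) FROM customers p LEFT JOIN purchases c ON c.customer_id = p.id GROUP BY p.name

Result:
name  | COUNT(c.id)
------+------------
Dave  | 0          
Eve   | 2          
Frank | 3          
Grace | 2          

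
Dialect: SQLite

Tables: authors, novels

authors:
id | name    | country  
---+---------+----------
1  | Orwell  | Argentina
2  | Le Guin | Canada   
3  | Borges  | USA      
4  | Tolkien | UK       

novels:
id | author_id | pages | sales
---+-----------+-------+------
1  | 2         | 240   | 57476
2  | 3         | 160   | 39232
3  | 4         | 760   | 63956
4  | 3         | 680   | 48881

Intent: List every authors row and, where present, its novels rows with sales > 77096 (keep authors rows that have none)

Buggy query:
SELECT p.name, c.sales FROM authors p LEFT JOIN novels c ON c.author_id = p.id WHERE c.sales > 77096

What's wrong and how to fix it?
Bug: A WHERE condition on the right-hand table after LEFT JOIN drops unmatched parents

Fix: Move the right-table condition into the ON clause so unmatched parents are kept

Corrected query:
SELECT p.name, c.sales FROM authors p LEFT JOIN novels c ON c.author_id = p.id AND c.sales > 77096

Result:
name    | sales
--------+------
Orwell  | NULL 
Le Guin | NULL 
Borges  | NULL 
Tolkien | NULL 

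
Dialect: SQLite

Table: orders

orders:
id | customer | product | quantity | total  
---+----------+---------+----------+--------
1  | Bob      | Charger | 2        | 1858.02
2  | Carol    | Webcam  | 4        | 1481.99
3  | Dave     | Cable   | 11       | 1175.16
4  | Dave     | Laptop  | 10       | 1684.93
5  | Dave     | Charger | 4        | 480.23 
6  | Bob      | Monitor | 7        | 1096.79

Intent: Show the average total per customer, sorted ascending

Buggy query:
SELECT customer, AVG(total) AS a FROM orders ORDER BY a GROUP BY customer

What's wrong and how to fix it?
Bug: GROUP BY must precede ORDER BY

Fix: Reorder: SELECT … FROM … GROUP BY … ORDER BY …

Corrected query:
SELECT customer, AVG(total) AS a FROM orders GROUP BY customer ORDER BY a

Result:
customer | a       
---------+---------
Dave     | 1113.44 
Bob      | 1477.405
Carol    | 1481.99 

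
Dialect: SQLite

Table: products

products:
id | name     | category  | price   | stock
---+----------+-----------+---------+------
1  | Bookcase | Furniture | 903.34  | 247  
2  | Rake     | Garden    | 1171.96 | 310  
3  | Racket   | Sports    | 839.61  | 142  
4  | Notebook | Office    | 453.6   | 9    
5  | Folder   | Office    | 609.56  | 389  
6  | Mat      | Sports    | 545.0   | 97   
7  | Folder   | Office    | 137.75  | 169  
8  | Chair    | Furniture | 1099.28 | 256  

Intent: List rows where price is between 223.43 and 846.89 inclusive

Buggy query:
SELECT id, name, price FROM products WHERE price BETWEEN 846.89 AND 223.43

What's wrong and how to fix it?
Bug: The bounds are reversed; BETWEEN a AND b requires a <= b to match anything

Fix: Write BETWEEN 223.43 AND 846.89

Corrected query:
SELECT id, name, price FROM products WHERE price BETWEEN 223.43 AND 846.89

Result:
id | name     | price 
---+----------+-------
3  | Racket   | 839.61
4  | Notebook | 453.6 
5  | Folder   | 609.56
6  | Mat      | 545   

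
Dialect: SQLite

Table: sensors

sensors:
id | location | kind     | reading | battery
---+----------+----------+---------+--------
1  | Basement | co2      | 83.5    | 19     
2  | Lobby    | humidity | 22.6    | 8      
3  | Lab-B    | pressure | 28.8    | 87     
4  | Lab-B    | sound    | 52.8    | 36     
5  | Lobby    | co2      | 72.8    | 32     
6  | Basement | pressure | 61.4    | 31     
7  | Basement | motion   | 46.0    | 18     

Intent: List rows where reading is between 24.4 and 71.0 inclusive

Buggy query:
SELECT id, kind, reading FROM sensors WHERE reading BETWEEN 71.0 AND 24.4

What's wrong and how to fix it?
Bug: The bounds are reversed; BETWEEN a AND b requires a <= b to match anything

Fix: Write BETWEEN 24.4 AND 71.0

Corrected query:
SELECT id, kind, reading FROM sensors WHERE reading BETWEEN 24.4 AND 71.0

Result:
id | kind     | reading
---+----------+--------
3  | pressure | 28.8   
4  | sound    | 52.8   
6  | pressure | 61.4   
7  | motion   | 46     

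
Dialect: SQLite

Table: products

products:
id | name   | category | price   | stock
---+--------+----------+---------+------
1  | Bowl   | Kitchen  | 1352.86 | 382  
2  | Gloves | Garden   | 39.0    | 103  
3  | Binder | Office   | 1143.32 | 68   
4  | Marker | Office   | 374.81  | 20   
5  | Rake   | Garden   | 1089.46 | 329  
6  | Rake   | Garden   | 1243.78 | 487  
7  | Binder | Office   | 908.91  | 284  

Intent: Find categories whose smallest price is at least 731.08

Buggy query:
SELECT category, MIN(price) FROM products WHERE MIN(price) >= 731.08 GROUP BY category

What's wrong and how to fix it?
Bug: Aggregates like MIN are computed per group after WHERE runs

Fix: Replace WHERE with HAVING after the GROUP BY

Corrected query:
SELECT category, MIN(price) FROM products GROUP BY category HAVING MIN(price) >= 731.08

Result:
category | MIN(price)
---------+-----------
Kitchen  | 1352.86   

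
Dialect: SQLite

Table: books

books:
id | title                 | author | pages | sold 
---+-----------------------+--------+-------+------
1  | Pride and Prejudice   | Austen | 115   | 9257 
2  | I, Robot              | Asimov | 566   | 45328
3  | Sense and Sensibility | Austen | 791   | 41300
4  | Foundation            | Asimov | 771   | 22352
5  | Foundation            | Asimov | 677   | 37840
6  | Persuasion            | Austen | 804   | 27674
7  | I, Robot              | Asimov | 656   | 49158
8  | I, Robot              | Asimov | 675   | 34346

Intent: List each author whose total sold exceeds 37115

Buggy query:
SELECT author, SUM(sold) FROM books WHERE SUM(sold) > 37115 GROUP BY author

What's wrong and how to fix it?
Bug: WHERE runs before GROUP BY, so aggregates aren't available there

Fix: Use HAVING (which filters groups after aggregation) instead of WHERE

Corrected query:
SELECT author, SUM(sold) FROM books GROUP BY author HAVING SUM(sold) > 37115

Result:
author | SUM(sold)
-------+----------
Asimov | 189024   
Austen | 78231    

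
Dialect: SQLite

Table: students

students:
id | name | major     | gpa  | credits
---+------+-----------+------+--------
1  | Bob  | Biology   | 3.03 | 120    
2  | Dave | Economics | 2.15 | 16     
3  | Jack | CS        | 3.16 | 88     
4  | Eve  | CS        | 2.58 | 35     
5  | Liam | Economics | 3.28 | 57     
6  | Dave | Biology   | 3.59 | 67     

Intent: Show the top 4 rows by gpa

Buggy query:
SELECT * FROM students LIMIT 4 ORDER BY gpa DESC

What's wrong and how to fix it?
Bug: LIMIT must come after ORDER BY

Fix: Swap the clauses: ORDER BY first, then LIMIT

Corrected query:
SELECT * FROM students ORDER BY gpa DESC LIMIT 4

Result:
id | name | major     | gpa  | credits
---+------+-----------+------+--------
6  | Dave | Biology   | 3.59 | 67     
5  | Liam | Economics | 3.28 | 57     
3  | Jack | CS        | 3.16 | 88     
1  | Bob  | Biology   | 3.03 | 120    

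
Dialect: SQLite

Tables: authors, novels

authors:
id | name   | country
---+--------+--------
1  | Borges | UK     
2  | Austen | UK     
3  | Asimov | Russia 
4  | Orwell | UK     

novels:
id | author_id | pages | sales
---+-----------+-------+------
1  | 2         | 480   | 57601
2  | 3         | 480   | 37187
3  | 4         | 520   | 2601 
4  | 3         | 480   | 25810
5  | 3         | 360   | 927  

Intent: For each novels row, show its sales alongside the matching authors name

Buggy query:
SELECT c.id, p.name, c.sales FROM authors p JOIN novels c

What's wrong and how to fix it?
Bug: Missing join condition: each novels row is matched to all authors rows instead of just its own

Fix: Specify the join condition linking the foreign key to the parent id

Corrected query:
SELECT c.id, p.name, c.sales FROM authors p JOIN novels c ON c.author_id = p.id

Result:
id | name   | sales
---+--------+------
1  | Austen | 57601
2  | Asimov | 37187
3  | Orwell | 2601 
4  | Asimov | 25810
5  | Asimov | 927  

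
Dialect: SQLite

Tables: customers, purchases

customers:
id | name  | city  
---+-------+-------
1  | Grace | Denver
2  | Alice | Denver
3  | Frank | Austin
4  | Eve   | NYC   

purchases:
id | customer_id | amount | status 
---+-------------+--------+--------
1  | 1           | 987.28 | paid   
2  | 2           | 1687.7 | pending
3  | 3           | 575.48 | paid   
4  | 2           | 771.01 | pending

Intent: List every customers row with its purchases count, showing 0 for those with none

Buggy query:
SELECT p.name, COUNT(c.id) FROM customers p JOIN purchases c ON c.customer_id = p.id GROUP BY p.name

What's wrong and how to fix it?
Bug: An inner join excludes parents with zero children

Fix: Switch to LEFT JOIN to retain unmatched parent rows

Corrected query:
SELECT p.name, COUNT(c.id) FROM customers p LEFT JOIN purchases c ON c.customer_id = p.id GROUP BY p.name

Result:
name  | COUNT(c.id)
------+------------
Alice | 2          
Eve   | 0          
Frank | 1          
Grace | 1          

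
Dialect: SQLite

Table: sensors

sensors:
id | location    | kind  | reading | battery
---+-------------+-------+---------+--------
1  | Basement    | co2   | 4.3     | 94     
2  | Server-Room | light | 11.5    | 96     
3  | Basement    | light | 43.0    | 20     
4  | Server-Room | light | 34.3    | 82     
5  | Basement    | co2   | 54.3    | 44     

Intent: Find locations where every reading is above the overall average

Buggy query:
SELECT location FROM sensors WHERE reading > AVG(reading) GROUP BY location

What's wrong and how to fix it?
Bug: AVG() is an aggregate; it can't sit directly in WHERE

Fix: Compute the overall average in a scalar subquery and compare each group's MIN against it in HAVING

Corrected query:
SELECT location FROM sensors GROUP BY location HAVING MIN(reading) > (SELECT AVG(reading) FROM sensors)

Result:
(no rows)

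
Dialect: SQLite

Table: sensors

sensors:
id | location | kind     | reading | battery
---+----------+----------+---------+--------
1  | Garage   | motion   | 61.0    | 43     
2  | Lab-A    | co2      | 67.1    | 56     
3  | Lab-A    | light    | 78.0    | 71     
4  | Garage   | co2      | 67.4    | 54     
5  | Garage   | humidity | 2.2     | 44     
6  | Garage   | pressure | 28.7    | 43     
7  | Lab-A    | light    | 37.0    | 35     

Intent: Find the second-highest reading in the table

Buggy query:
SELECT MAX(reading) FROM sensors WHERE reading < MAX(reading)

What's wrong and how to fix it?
Bug: MAX(reading) on the right of the comparison is an aggregate-in-WHERE error

Fix: Put the inner MAX in a scalar subquery

Corrected query:
SELECT MAX(reading) FROM sensors WHERE reading < (SELECT MAX(reading) FROM sensors)

Result:
MAX(reading)
------------
67.4        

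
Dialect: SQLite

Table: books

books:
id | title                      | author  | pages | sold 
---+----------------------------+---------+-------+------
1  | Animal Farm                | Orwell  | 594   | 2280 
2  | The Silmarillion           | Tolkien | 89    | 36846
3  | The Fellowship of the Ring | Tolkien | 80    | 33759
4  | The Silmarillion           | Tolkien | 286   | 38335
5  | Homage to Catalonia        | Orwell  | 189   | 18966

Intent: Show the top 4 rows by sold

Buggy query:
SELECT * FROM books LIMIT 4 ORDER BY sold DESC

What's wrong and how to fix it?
Bug: ORDER BY cannot follow LIMIT; LIMIT is the final clause

Fix: Swap the clauses: ORDER BY first, then LIMIT

Corrected query:
SELECT * FROM books ORDER BY sold DESC LIMIT 4

Result:
id | title                      | author  | pages | sold 
---+----------------------------+---------+-------+------
4  | The Silmarillion           | Tolkien | 286   | 38335
2  | The Silmarillion           | Tolkien | 89    | 36846
3  | The Fellowship of the Ring | Tolkien | 80    | 33759
5  | Homage to Catalonia        | Orwell  | 189   | 18966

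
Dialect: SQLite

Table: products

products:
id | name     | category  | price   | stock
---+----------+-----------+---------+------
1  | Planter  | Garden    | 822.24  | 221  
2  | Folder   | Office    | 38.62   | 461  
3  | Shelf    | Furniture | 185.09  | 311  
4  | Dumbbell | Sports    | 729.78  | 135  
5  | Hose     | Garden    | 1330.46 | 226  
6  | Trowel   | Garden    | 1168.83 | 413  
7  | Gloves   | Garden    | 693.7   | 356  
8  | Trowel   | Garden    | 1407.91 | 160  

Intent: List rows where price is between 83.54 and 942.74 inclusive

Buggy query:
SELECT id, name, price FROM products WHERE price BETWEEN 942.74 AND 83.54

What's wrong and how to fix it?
Bug: BETWEEN expects the lower bound first; with 942.74 AND 83.54 the range is empty

Fix: Write BETWEEN 83.54 AND 942.74

Corrected query:
SELECT id, name, price FROM products WHERE price BETWEEN 83.54 AND 942.74

Result:
id | name     | price 
---+----------+-------
1  | Planter  | 822.24
3  | Shelf    | 185.09
4  | Dumbbell | 729.78
7  | Gloves   | 693.7 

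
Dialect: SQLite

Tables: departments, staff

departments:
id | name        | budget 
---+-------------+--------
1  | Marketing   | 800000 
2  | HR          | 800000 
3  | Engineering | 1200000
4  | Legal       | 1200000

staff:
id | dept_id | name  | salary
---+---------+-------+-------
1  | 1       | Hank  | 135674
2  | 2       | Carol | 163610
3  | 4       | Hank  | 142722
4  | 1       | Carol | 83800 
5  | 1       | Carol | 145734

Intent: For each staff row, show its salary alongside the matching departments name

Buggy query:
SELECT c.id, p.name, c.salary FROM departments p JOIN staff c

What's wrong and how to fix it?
Bug: JOIN with no ON clause produces a cartesian product; every staff row pairs with every departments row

Fix: Add ON c.dept_id = p.id to the JOIN

Corrected query:
SELECT c.id, p.name, c.salary FROM departments p JOIN staff c ON c.dept_id = p.id

Result:
id | name      | salary
---+-----------+-------
1  | Marketing | 135674
2  | HR        | 163610
3  | Legal     | 142722
4  | Marketing | 83800 
5  | Marketing | 145734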